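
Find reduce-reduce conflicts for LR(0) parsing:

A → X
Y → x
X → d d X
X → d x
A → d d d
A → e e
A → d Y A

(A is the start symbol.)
A reduce-reduce conflict occurs when an LR(0) state has two complete items [A → α .] and [B → β .] — both call for a reduction, and with no lookahead the parser cannot choose between them.

Augment with A' → A and build the canonical LR(0) collection (I0 = CLOSURE({[A' → . A]}), then GOTO on every symbol after a dot until no new states appear). It has 15 states:
  I0: { [A → . X], [A → . d Y A], [A → . d d d], [A → . e e], [A' → . A], [X → . d d X], [X → . d x] }  — shift
  I1: { [A' → A .] }  — accept
  I2: { [A → X .] }  — reduce
  I3: { [A → d . Y A], [A → d . d d], [X → d . d X], [X → d . x], [Y → . x] }  — shift
  I4: { [A → e . e] }  — shift
  I5: { [A → e e .] }  — reduce
  I6: { [A → . X], [A → . d Y A], [A → . d d d], [A → . e e], [A → d Y . A], [X → . d d X], [X → . d x] }  — shift
  I7: { [A → d d . d], [X → . d d X], [X → . d x], [X → d d . X] }  — shift
  I8: { [X → d x .], [Y → x .] }  — 2 reduces
  I9: { [X → d d X .] }  — reduce
  I10: { [A → d d d .], [X → d . d X], [X → d . x] }  — shift, reduce
  I11: { [X → . d d X], [X → . d x], [X → d d . X] }  — shift
  I12: { [X → d x .] }  — reduce
  I13: { [X → d . d X], [X → d . x] }  — shift
  I14: { [A → d Y A .] }  — reduce

I8 contains complete items [X → d x .], [Y → x .] — reduce-reduce conflict.

Answer: Yes — I8: [X → d x .] vs [Y → x .]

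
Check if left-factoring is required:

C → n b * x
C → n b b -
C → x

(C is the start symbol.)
Yes, C has productions with common prefix 'n b'

Left-factoring is needed when two productions for the same non-terminal
share a common prefix on the right-hand side.

Productions for C:
  C → n b * x
  C → n b b -
  C → x

Found common prefix 'n b' in productions for C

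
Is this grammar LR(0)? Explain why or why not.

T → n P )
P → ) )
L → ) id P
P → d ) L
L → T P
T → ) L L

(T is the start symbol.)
Yes, the grammar is LR(0)

A grammar is LR(0) if no state in the canonical LR(0) collection has:
  - both a shift item (dot before a terminal) and a complete item (shift-reduce conflict), or
  - two or more complete items (reduce-reduce conflict; the accept item [T' → T .] counts as a complete item here).

Augment with T' → T and build the canonical LR(0) collection (I0 = CLOSURE({[T' → . T]}), then GOTO on every symbol after a dot until no new states appear). It has 18 states:
  I0: { [T → . ) L L], [T → . n P )], [T' → . T] }  — shift
  I1: { [L → . ) id P], [L → . T P], [T → ) . L L], [T → . ) L L], [T → . n P )] }  — shift
  I2: { [T' → T .] }  — accept
  I3: { [P → . ) )], [P → . d ) L], [T → n . P )] }  — shift
  I4: { [P → ) . )] }  — shift
  I5: { [T → n P . )] }  — shift
  I6: { [P → d . ) L] }  — shift
  I7: { [L → . ) id P], [L → . T P], [P → d ) . L], [T → . ) L L], [T → . n P )] }  — shift
  I8: { [L → ) . id P], [L → . ) id P], [L → . T P], [T → ) . L L], [T → . ) L L], [T → . n P )] }  — shift
  I9: { [P → d ) L .] }  — reduce
  I10: { [L → T . P], [P → . ) )], [P → . d ) L] }  — shift
  I11: { [L → T P .] }  — reduce
  I12: { [L → . ) id P], [L → . T P], [T → ) L . L], [T → . ) L L], [T → . n P )] }  — shift
  I13: { [L → ) id . P], [P → . ) )], [P → . d ) L] }  — shift
  I14: { [L → ) id P .] }  — reduce
  I15: { [T → ) L L .] }  — reduce
  I16: { [T → n P ) .] }  — reduce
  I17: { [P → ) ) .] }  — reduce

Every state is either a pure shift/goto state or contains exactly one complete item and nothing to shift — no conflicts. The grammar is LR(0).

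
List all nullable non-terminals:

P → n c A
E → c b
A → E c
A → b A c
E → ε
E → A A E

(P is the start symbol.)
{ 'E' }

A non-terminal is nullable if it can derive ε (the empty string): either it has an ε-production, or it has a production whose right-hand side consists entirely of nullable non-terminals.

ε-productions: E → ε
So E is immediately nullable.
No further non-terminal can be added: every production for the remaining non-terminals contains a terminal or a non-nullable non-terminal.
Nullable = { 'E' }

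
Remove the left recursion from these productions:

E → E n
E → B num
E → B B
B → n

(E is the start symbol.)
E → B num E'
E → B B E'
E' → n E'
E' → ε
B → n

E is directly left-recursive. The standard transformation for
  A → A α₁ | ... | A α_m | β₁ | ... | β_n
is
  A  → β₁ A' | ... | β_n A'
  A' → α₁ A' | ... | α_m A' | ε

E → B num becomes E → B num E'
E → B B becomes E → B B E'
E → E n becomes E' → n E'
Add E' → ε

Productions for other non-terminals are unchanged:
  B → n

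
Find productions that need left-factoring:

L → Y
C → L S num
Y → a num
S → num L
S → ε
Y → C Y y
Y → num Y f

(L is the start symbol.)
No, left-factoring is not needed

Left-factoring is needed when two productions for the same non-terminal
share a common prefix on the right-hand side.

Productions for Y:
  Y → a num
  Y → C Y y
  Y → num Y f
Productions for S:
  S → num L
  S → ε

No common prefixes found.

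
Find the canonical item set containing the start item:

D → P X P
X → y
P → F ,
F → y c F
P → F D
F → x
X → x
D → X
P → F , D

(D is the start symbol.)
{ [D → . P X P], [D → . X], [D' → . D], [F → . x], [F → . y c F], [P → . F , D], [P → . F ,], [P → . F D], [X → . x], [X → . y] }

First, augment the grammar with D' → D
I₀ = CLOSURE({ [D' → . D] }):
  [D' → . D] has the dot before D: add [D → . P X P], [D → . X]
  [D → . P X P] has the dot before P: add [P → . F ,], [P → . F D], [P → . F , D]
  [D → . X] has the dot before X: add [X → . y], [X → . x]
  [P → . F ,] has the dot before F: add [F → . y c F], [F → . x]
No further items can be added.

I₀ = { [D → . P X P], [D → . X], [D' → . D], [F → . x], [F → . y c F], [P → . F , D], [P → . F ,], [P → . F D], [X → . x], [X → . y] }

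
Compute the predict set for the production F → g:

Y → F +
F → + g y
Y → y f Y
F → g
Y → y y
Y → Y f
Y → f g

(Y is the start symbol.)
{ 'g' }

PREDICT(F → g) = (FIRST(RHS) \ {ε}) ∪ (FOLLOW(F) if ε ∈ FIRST(RHS), i.e. RHS ⇒* ε)
FIRST(g) = { 'g' }
ε ∉ FIRST(g), so FOLLOW(F) is not added.
PREDICT(F → g) = { 'g' }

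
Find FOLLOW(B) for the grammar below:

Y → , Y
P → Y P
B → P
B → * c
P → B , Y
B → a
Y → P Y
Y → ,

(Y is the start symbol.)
{ ',' }

To compute FOLLOW(B), find every occurrence of B on a right-hand side N → α B β: add FIRST(β) \ {ε}, and if β is empty or nullable also add FOLLOW(N). Iterate to a fixed point.

In P → B , Y: B is followed by ',' Y, add FIRST(',' Y) \ {ε} = { ',' }

Taking the union: FOLLOW(B) = { ',' }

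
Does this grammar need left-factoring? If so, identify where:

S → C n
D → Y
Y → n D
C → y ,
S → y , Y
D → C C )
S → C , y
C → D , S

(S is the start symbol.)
Yes, S has productions with common prefix 'C'

Left-factoring is needed when two productions for the same non-terminal
share a common prefix on the right-hand side.

Productions for S:
  S → C n
  S → y , Y
  S → C , y
Productions for D:
  D → Y
  D → C C )
Productions for C:
  C → y ,
  C → D , S

Found common prefix 'C' in productions for S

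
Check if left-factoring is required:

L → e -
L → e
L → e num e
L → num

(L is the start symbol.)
Left-factoring is needed when two productions for the same non-terminal
share a common prefix on the right-hand side.

Productions for L:
  L → e -
  L → e
  L → e num e
  L → num

Found common prefix 'e' in productions for L

Answer: Yes, L has productions with common prefix 'e'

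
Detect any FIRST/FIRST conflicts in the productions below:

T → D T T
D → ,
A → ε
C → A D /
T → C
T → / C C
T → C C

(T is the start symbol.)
Yes. T → D T T / T → C on { ',' }; T → D T T / T → C C on { ',' }; T → C / T → C C on { ',' }

FIRST sets of the non-terminals at (or reachable through a nullable prefix from) the front of some alternative:
  FIRST(D) = { ',' }
  FIRST(C) = { ',' }

Productions for T:
  T → D T T: FIRST = { ',' }
  T → C: FIRST = { ',' }
  T → / C C: FIRST = { '/' }
  T → C C: FIRST = { ',' }
D, A, C have only one production, so no FIRST/FIRST conflict is possible there.

Conflict for T: T → D T T and T → C
  Overlap: { ',' }
Conflict for T: T → D T T and T → C C
  Overlap: { ',' }
Conflict for T: T → C and T → C C
  Overlap: { ',' }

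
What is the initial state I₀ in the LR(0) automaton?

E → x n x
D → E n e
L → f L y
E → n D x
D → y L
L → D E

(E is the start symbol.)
{ [E → . n D x], [E → . x n x], [E' → . E] }

First, augment the grammar with E' → E
I₀ = CLOSURE({ [E' → . E] }):
  [E' → . E] has the dot before E: add [E → . x n x], [E → . n D x]
No further items can be added.

I₀ = { [E → . n D x], [E → . x n x], [E' → . E] }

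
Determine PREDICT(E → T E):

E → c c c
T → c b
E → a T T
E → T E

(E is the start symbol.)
PREDICT(E → T E) = (FIRST(RHS) \ {ε}) ∪ (FOLLOW(E) if ε ∈ FIRST(RHS), i.e. RHS ⇒* ε)
FIRST(T) = { 'c' }
FIRST(T E) = { 'c' }
ε ∉ FIRST(T E), so FOLLOW(E) is not added.
PREDICT(E → T E) = { 'c' }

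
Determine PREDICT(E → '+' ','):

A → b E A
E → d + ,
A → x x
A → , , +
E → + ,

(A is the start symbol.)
{ '+' }

PREDICT(E → '+' ',') = (FIRST(RHS) \ {ε}) ∪ (FOLLOW(E) if ε ∈ FIRST(RHS), i.e. RHS ⇒* ε)
FIRST('+' ',') = { '+' }
ε ∉ FIRST('+' ','), so FOLLOW(E) is not added.
PREDICT(E → '+' ',') = { '+' }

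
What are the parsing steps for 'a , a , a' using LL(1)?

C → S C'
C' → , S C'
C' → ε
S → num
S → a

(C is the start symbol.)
LL(1) parsing maintains a stack (initially the start symbol over $) and the input. At each step: if the stack top is a terminal, match it against the current input token; if it is a non-terminal N, replace it with the RHS of M[N, lookahead] (the unique production whose predict set contains the lookahead).

Stack is shown with the top on the left.

Stack     Input        Action
-----------------------------
C $       a , a , a $  output C → S C'
S C' $    a , a , a $  output S → a
a C' $    a , a , a $  match 'a'
C' $      , a , a $    output C' → , S C'
, S C' $  , a , a $    match ','
S C' $    a , a $      output S → a
a C' $    a , a $      match 'a'
C' $      , a $        output C' → , S C'
, S C' $  , a $        match ','
S C' $    a $          output S → a
a C' $    a $          match 'a'
C' $      $            output C' → ε
$         $            accept

The string is accepted.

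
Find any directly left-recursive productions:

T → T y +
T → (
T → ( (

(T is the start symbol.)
Yes, T is left-recursive

Direct left recursion occurs when N → N α for some non-terminal N (the right-hand side begins with the left-hand side itself).

T → T y +: LEFT RECURSIVE (starts with T)
T → (: starts with '('
T → ( (: starts with '('

The grammar has direct left recursion on: T.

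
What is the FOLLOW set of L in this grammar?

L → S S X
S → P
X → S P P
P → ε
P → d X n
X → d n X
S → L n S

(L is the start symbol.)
L is the start symbol, so $ ∈ FOLLOW(L).
In S → L n S: L is followed by n S, add FIRST(n S) \ {ε} = { 'n' }

Taking the union: FOLLOW(L) = { $, 'n' }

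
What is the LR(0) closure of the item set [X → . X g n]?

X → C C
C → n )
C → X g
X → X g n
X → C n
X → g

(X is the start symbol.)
To compute CLOSURE, for each item [A → α.Bβ] where B is a non-terminal, add [B → .γ] for all productions B → γ; repeat for the newly added items until nothing changes.

Start with: [X → . X g n]
  [X → . X g n] has the dot before X: add [X → . C C], [X → . C n], [X → . g]
  [X → . C C] has the dot before C: add [C → . n )], [C → . X g]
No further items can be added.

CLOSURE = { [C → . X g], [C → . n )], [X → . C C], [X → . C n], [X → . X g n], [X → . g] }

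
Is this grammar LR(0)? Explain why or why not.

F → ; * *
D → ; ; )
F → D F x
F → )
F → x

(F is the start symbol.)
A grammar is LR(0) if no state in the canonical LR(0) collection has:
  - both a shift item (dot before a terminal) and a complete item (shift-reduce conflict), or
  - two or more complete items (reduce-reduce conflict; the accept item [F' → F .] counts as a complete item here).

Augment with F' → F and build the canonical LR(0) collection (I0 = CLOSURE({[F' → . F]}), then GOTO on every symbol after a dot until no new states appear). It has 12 states:
  I0: { [D → . ; ; )], [F → . )], [F → . ; * *], [F → . D F x], [F → . x], [F' → . F] }  — shift
  I1: { [F → ) .] }  — reduce
  I2: { [D → ; . ; )], [F → ; . * *] }  — shift
  I3: { [D → . ; ; )], [F → . )], [F → . ; * *], [F → . D F x], [F → . x], [F → D . F x] }  — shift
  I4: { [F' → F .] }  — accept
  I5: { [F → x .] }  — reduce
  I6: { [F → D F . x] }  — shift
  I7: { [F → D F x .] }  — reduce
  I8: { [F → ; * . *] }  — shift
  I9: { [D → ; ; . )] }  — shift
  I10: { [D → ; ; ) .] }  — reduce
  I11: { [F → ; * * .] }  — reduce

Every state is either a pure shift/goto state or contains exactly one complete item and nothing to shift — no conflicts. The grammar is LR(0).

Answer: Yes, the grammar is LR(0)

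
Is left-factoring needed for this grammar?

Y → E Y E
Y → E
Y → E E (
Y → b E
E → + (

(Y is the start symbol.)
Yes, Y has productions with common prefix 'E'

Left-factoring is needed when two productions for the same non-terminal
share a common prefix on the right-hand side.

Productions for Y:
  Y → E Y E
  Y → E
  Y → E E (
  Y → b E

Found common prefix 'E' in productions for Y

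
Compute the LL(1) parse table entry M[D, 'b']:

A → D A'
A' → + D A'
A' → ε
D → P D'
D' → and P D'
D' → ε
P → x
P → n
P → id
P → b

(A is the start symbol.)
D → P D'

To find M[D, 'b'], we find productions for D where 'b' is in the predict set (PREDICT(N → α) = (FIRST(α) \ {ε}) ∪ (FOLLOW(N) if α ⇒* ε)).

Relevant sets:
  FIRST(P) = { 'b', 'id', 'n', 'x' }

D → P D': PREDICT = { 'b', 'id', 'n', 'x' }
  'b' is in predict set, so this production goes in M[D, 'b']

M[D, 'b'] = D → P D'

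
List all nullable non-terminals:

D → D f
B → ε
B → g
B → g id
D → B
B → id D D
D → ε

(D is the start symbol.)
{ 'B', 'D' }

ε-productions: B → ε, D → ε
So B, D are immediately nullable.
Every non-terminal is now nullable.
Nullable = { 'B', 'D' }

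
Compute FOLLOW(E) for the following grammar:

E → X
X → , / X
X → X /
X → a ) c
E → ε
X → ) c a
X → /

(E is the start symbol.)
{ $ }

To compute FOLLOW(E), find every occurrence of E on a right-hand side N → α E β: add FIRST(β) \ {ε}, and if β is empty or nullable also add FOLLOW(N). Iterate to a fixed point.

E is the start symbol, so $ ∈ FOLLOW(E).
E does not occur on any right-hand side.

Taking the union: FOLLOW(E) = { $ }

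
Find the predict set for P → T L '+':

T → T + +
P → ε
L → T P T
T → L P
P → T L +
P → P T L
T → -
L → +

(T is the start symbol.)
PREDICT(P → T L '+') = (FIRST(RHS) \ {ε}) ∪ (FOLLOW(P) if ε ∈ FIRST(RHS), i.e. RHS ⇒* ε)
FIRST(T) = { '+', '-' }
FIRST(T L '+') = { '+', '-' }
ε ∉ FIRST(T L '+'), so FOLLOW(P) is not added.
PREDICT(P → T L '+') = { '+', '-' }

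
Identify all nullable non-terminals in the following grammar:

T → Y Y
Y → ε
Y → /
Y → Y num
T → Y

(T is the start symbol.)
A non-terminal is nullable if it can derive ε (the empty string): either it has an ε-production, or it has a production whose right-hand side consists entirely of nullable non-terminals.

ε-productions: Y → ε
So Y is immediately nullable.
T → Y Y: every symbol on the right is nullable, so T is nullable too.
Every non-terminal is now nullable.
Nullable = { 'T', 'Y' }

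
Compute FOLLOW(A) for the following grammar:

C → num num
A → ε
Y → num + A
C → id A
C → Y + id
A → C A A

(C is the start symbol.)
{ $, '+', 'id', 'num' }

To compute FOLLOW(A), find every occurrence of A on a right-hand side N → α A β: add FIRST(β) \ {ε}, and if β is empty or nullable also add FOLLOW(N). Iterate to a fixed point.

In Y → num + A: A is at the end, add FOLLOW(Y)
In C → id A: A is at the end, add FOLLOW(C)
In A → C A A: A is followed by A, add FIRST(A) \ {ε} = { 'id', 'num' }
  A is nullable, so FOLLOW(A) is also included — that is the set being defined, nothing new
In A → C A A: A is at the end; this adds FOLLOW(A) to itself — nothing new

The FOLLOW sets referred to above (computed the same way, to a fixed point):
  FOLLOW(Y) = { '+' }
  FOLLOW(C) = { $, '+', 'id', 'num' }

Taking the union: FOLLOW(A) = { $, '+', 'id', 'num' }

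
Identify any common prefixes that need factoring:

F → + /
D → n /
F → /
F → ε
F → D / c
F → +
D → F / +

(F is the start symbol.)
Left-factoring is needed when two productions for the same non-terminal
share a common prefix on the right-hand side.

Productions for F:
  F → + /
  F → /
  F → ε
  F → D / c
  F → +
Productions for D:
  D → n /
  D → F / +

Found common prefix '+' in productions for F

Answer: Yes, F has productions with common prefix '+'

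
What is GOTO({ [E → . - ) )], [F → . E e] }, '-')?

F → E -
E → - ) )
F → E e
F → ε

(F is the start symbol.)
{ [E → - . ) )] }

GOTO(I, '-') = CLOSURE({ [A → αX.β] : [A → α.Xβ] ∈ I, X = '-' })

Items with dot before '-', with the dot advanced:
  [E → . - ) )] → [E → - . ) )]
Closure adds nothing (no advanced item has the dot before a non-terminal).

GOTO = { [E → - . ) )] }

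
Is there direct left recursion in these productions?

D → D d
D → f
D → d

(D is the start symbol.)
Direct left recursion occurs when N → N α for some non-terminal N (the right-hand side begins with the left-hand side itself).

D → D d: LEFT RECURSIVE (starts with D)
D → f: starts with f
D → d: starts with d

The grammar has direct left recursion on: D.

Answer: Yes, D is left-recursive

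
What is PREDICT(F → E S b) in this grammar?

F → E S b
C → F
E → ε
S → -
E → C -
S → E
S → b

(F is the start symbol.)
PREDICT(F → E S b) = (FIRST(RHS) \ {ε}) ∪ (FOLLOW(F) if ε ∈ FIRST(RHS), i.e. RHS ⇒* ε)
FIRST(E) = { '-', 'b', ε }
FIRST(S) = { '-', 'b', ε }
FIRST(E S b) = { '-', 'b' }
ε ∉ FIRST(E S b), so FOLLOW(F) is not added.
PREDICT(F → E S b) = { '-', 'b' }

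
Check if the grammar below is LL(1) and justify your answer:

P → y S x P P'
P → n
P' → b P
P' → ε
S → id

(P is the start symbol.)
A grammar is LL(1) if for each non-terminal N with multiple productions, the predict sets of those productions are pairwise disjoint, where PREDICT(N → α) = (FIRST(α) \ {ε}) ∪ (FOLLOW(N) if α ⇒* ε).

Relevant sets:
  FOLLOW(P') = { $, 'b' }

For P:
  PREDICT(P → y S x P P') = { 'y' }
  PREDICT(P → n) = { 'n' }
For P':
  PREDICT(P' → b P) = { 'b' }
  PREDICT(P' → ε) = { $, 'b' }
S has a single production, so nothing to check there.

Conflict found: Predict set conflict for P': { 'b' }
The grammar is NOT LL(1).

Answer: No. Predict set conflict for P': { 'b' }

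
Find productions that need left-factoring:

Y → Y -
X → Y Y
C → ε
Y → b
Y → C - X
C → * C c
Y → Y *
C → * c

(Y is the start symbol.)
Left-factoring is needed when two productions for the same non-terminal
share a common prefix on the right-hand side.

Productions for Y:
  Y → Y -
  Y → b
  Y → C - X
  Y → Y *
Productions for C:
  C → ε
  C → * C c
  C → * c

Found common prefix 'Y' in productions for Y
Found common prefix '*' in productions for C

Answer: Yes, Y has productions with common prefix 'Y'; C has productions with common prefix '*'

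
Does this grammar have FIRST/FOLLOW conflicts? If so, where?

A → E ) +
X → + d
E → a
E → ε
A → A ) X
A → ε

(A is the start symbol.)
A FIRST/FOLLOW conflict occurs when a non-terminal N has a nullable alternative N → β (β ⇒* ε) and another alternative N → α with FIRST(α) ∩ FOLLOW(N) ≠ ∅: on such a lookahead the parser cannot decide between expanding α and letting N vanish via β.

Nullable non-terminals: A, E.
FIRST sets used below: FIRST(E) = { 'a', ε }, FIRST(A) = { ')', 'a', ε }

A: nullable alternative(s) A → ε; FOLLOW(A) = { $, ')' }
  A → E ) +: FIRST \ {ε} = { ')', 'a' } — overlaps FOLLOW(A) on { ')' }: CONFLICT
  A → A ) X: FIRST \ {ε} = { ')', 'a' } — overlaps FOLLOW(A) on { ')' }: CONFLICT
  A → ε: FIRST \ {ε} = { } — this is the only nullable alternative, skip

E: nullable alternative(s) E → ε; FOLLOW(E) = { ')' }
  E → a: FIRST \ {ε} = { 'a' } — disjoint from FOLLOW(E)
  E → ε: FIRST \ {ε} = { } — this is the only nullable alternative, skip

X has no nullable alternative, so no FIRST/FOLLOW check is needed there.

So the grammar has 2 FIRST/FOLLOW conflicts (marked CONFLICT above).

Answer: Yes. A → E ')' '+' with FOLLOW(A) on { ')' }; A → A ')' X with FOLLOW(A) on { ')' }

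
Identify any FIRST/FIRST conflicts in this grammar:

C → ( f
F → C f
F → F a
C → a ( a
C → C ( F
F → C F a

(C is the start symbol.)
Yes. C → '(' f / C → C '(' F on { '(' }; C → a '(' a / C → C '(' F on { 'a' }; F → C f / F → F a on { '(', 'a' }; F → C f / F → C F a on { '(', 'a' }; F → F a / F → C F a on { '(', 'a' }

FIRST sets of the non-terminals at (or reachable through a nullable prefix from) the front of some alternative:
  FIRST(C) = { '(', 'a' }
  FIRST(F) = { '(', 'a' }

Productions for C:
  C → ( f: FIRST = { '(' }
  C → a ( a: FIRST = { 'a' }
  C → C ( F: FIRST = { '(', 'a' }
Productions for F:
  F → C f: FIRST = { '(', 'a' }
  F → F a: FIRST = { '(', 'a' }
  F → C F a: FIRST = { '(', 'a' }

Conflict for C: C → ( f and C → C ( F
  Overlap: { '(' }
Conflict for C: C → a ( a and C → C ( F
  Overlap: { 'a' }
Conflict for F: F → C f and F → F a
  Overlap: { '(', 'a' }
Conflict for F: F → C f and F → C F a
  Overlap: { '(', 'a' }
Conflict for F: F → F a and F → C F a
  Overlap: { '(', 'a' }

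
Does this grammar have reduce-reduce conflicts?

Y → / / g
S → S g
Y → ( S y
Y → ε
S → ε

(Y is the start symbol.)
A reduce-reduce conflict occurs when an LR(0) state has two complete items [A → α .] and [B → β .] — both call for a reduction, and with no lookahead the parser cannot choose between them.

Augment with Y' → Y and build the canonical LR(0) collection (I0 = CLOSURE({[Y' → . Y]}), then GOTO on every symbol after a dot until no new states appear). It has 9 states:
  I0: { [Y → . ( S y], [Y → . / / g], [Y → .], [Y' → . Y] }  — shift, reduce
  I1: { [S → . S g], [S → .], [Y → ( . S y] }  — reduce
  I2: { [Y → / . / g] }  — shift
  I3: { [Y' → Y .] }  — accept
  I4: { [Y → / / . g] }  — shift
  I5: { [Y → / / g .] }  — reduce
  I6: { [S → S . g], [Y → ( S . y] }  — shift
  I7: { [S → S g .] }  — reduce
  I8: { [Y → ( S y .] }  — reduce

No state contains more than one complete item.

Answer: No reduce-reduce conflicts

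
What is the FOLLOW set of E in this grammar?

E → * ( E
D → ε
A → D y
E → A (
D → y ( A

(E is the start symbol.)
{ $ }

E is the start symbol, so $ ∈ FOLLOW(E).
In E → * ( E: E is at the end; this adds FOLLOW(E) to itself — nothing new

Taking the union: FOLLOW(E) = { $ }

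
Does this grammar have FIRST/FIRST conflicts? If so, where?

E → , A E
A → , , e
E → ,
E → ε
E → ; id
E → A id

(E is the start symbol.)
Yes. E → ',' A E / E → ',' on { ',' }; E → ',' A E / E → A id on { ',' }; E → ',' / E → A id on { ',' }

A FIRST/FIRST conflict occurs when two productions N → α and N → β for the same non-terminal have FIRST(α) ∩ FIRST(β) ≠ ∅ (with ε ∈ FIRST of a nullable right-hand side, so two nullable alternatives also conflict).

FIRST sets of the non-terminals at (or reachable through a nullable prefix from) the front of some alternative:
  FIRST(A) = { ',' }

Productions for E:
  E → , A E: FIRST = { ',' }
  E → ,: FIRST = { ',' }
  E → ε: FIRST = { ε }
  E → ; id: FIRST = { ';' }
  E → A id: FIRST = { ',' }
A has only one production, so no FIRST/FIRST conflict is possible there.

Conflict for E: E → , A E and E → ,
  Overlap: { ',' }
Conflict for E: E → , A E and E → A id
  Overlap: { ',' }
Conflict for E: E → , and E → A id
  Overlap: { ',' }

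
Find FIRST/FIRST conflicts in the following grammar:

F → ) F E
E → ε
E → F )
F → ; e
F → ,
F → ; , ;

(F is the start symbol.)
Yes. F → ';' e / F → ';' ',' ';' on { ';' }

FIRST sets of the non-terminals at (or reachable through a nullable prefix from) the front of some alternative:
  FIRST(F) = { ')', ',', ';' }

Productions for F:
  F → ) F E: FIRST = { ')' }
  F → ; e: FIRST = { ';' }
  F → ,: FIRST = { ',' }
  F → ; , ;: FIRST = { ';' }
Productions for E:
  E → ε: FIRST = { ε }
  E → F ): FIRST = { ')', ',', ';' }

Conflict for F: F → ; e and F → ; , ;
  Overlap: { ';' }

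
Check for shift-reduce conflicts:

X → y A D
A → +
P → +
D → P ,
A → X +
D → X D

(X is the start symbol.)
A shift-reduce conflict occurs when an LR(0) state has both:
  - a complete (reduce) item [A → α .] (dot at the end), and
  - a shift item [B → β . c γ] (dot before a terminal).

Augment with X' → X and build the canonical LR(0) collection (I0 = CLOSURE({[X' → . X]}), then GOTO on every symbol after a dot until no new states appear). It has 13 states:
  I0: { [X → . y A D], [X' → . X] }  — shift
  I1: { [X' → X .] }  — accept
  I2: { [A → . +], [A → . X +], [X → . y A D], [X → y . A D] }  — shift
  I3: { [A → + .] }  — reduce
  I4: { [D → . P ,], [D → . X D], [P → . +], [X → . y A D], [X → y A . D] }  — shift
  I5: { [A → X . +] }  — shift
  I6: { [A → X + .] }  — reduce
  I7: { [P → + .] }  — reduce
  I8: { [X → y A D .] }  — reduce
  I9: { [D → P . ,] }  — shift
  I10: { [D → . P ,], [D → . X D], [D → X . D], [P → . +], [X → . y A D] }  — shift
  I11: { [D → X D .] }  — reduce
  I12: { [D → P , .] }  — reduce

No state contains both a complete item and a shift item.

Answer: No shift-reduce conflicts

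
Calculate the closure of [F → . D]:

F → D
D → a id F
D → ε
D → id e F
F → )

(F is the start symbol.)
To compute CLOSURE, for each item [A → α.Bβ] where B is a non-terminal, add [B → .γ] for all productions B → γ; repeat for the newly added items until nothing changes.

Start with: [F → . D]
  [F → . D] has the dot before D: add [D → . a id F], [D → .], [D → . id e F]
No further items can be added.

CLOSURE = { [D → . a id F], [D → . id e F], [D → .], [F → . D] }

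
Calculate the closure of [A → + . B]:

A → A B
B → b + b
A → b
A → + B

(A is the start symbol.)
To compute CLOSURE, for each item [A → α.Bβ] where B is a non-terminal, add [B → .γ] for all productions B → γ; repeat for the newly added items until nothing changes.

Start with: [A → + . B]
  [A → + . B] has the dot before B: add [B → . b + b]
No further items can be added.

CLOSURE = { [A → + . B], [B → . b + b] }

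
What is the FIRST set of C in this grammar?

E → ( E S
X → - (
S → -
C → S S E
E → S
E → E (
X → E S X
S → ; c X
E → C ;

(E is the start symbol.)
FIRST sets of the other non-terminals involved (by the same procedure, iterated to a fixed point):
  FIRST(S) = { '-', ';' }

From C → S S E:
  - S is a non-terminal: add FIRST(S) \ {ε} = { '-', ';' }
    S is not nullable, so stop

Collecting: FIRST(C) = { '-', ';' }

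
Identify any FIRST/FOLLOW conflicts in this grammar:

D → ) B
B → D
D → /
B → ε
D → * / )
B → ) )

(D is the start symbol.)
A FIRST/FOLLOW conflict occurs when a non-terminal N has a nullable alternative N → β (β ⇒* ε) and another alternative N → α with FIRST(α) ∩ FOLLOW(N) ≠ ∅: on such a lookahead the parser cannot decide between expanding α and letting N vanish via β.

Nullable non-terminals: B.
FIRST sets used below: FIRST(D) = { ')', '*', '/' }

B: nullable alternative(s) B → ε; FOLLOW(B) = { $ }
  B → D: FIRST \ {ε} = { ')', '*', '/' } — disjoint from FOLLOW(B)
  B → ε: FIRST \ {ε} = { } — this is the only nullable alternative, skip
  B → ) ): FIRST \ {ε} = { ')' } — disjoint from FOLLOW(B)

D has no nullable alternative, so no FIRST/FOLLOW check is needed there.

No FIRST/FOLLOW conflicts found.

Answer: No FIRST/FOLLOW conflicts.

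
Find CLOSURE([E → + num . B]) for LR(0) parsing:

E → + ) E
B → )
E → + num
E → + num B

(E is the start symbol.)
To compute CLOSURE, for each item [A → α.Bβ] where B is a non-terminal, add [B → .γ] for all productions B → γ; repeat for the newly added items until nothing changes.

Start with: [E → + num . B]
  [E → + num . B] has the dot before B: add [B → . )]
No further items can be added.

CLOSURE = { [B → . )], [E → + num . B] }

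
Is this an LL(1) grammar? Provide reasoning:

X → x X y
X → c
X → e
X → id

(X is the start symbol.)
Yes, the grammar is LL(1).

A grammar is LL(1) if for each non-terminal N with multiple productions, the predict sets of those productions are pairwise disjoint, where PREDICT(N → α) = (FIRST(α) \ {ε}) ∪ (FOLLOW(N) if α ⇒* ε).

For X:
  PREDICT(X → x X y) = { 'x' }
  PREDICT(X → c) = { 'c' }
  PREDICT(X → e) = { 'e' }
  PREDICT(X → id) = { 'id' }

All predict sets are disjoint. The grammar IS LL(1).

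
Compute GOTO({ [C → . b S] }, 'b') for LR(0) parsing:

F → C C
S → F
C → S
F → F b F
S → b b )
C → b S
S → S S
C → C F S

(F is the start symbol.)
{ [C → . C F S], [C → . S], [C → . b S], [C → b . S], [F → . C C], [F → . F b F], [S → . F], [S → . S S], [S → . b b )] }

GOTO(I, 'b') = CLOSURE({ [A → αX.β] : [A → α.Xβ] ∈ I, X = 'b' })

Items with dot before 'b', with the dot advanced:
  [C → . b S] → [C → b . S]
Closure of the advanced items:
  [C → b . S] has the dot before S: add [S → . F], [S → . b b )], [S → . S S]
  [S → . F] has the dot before F: add [F → . C C], [F → . F b F]
  [F → . C C] has the dot before C: add [C → . S], [C → . b S], [C → . C F S]

GOTO = { [C → . C F S], [C → . S], [C → . b S], [C → b . S], [F → . C C], [F → . F b F], [S → . F], [S → . S S], [S → . b b )] }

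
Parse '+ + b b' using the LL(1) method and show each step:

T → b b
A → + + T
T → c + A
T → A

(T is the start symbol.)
Stack is shown with the top on the left.

Stack    Input      Action
--------------------------
T $      + + b b $  output T → A
A $      + + b b $  output A → + + T
+ + T $  + + b b $  match '+'
+ T $    + b b $    match '+'
T $      b b $      output T → b b
b b $    b b $      match 'b'
b $      b $        match 'b'
$        $          accept

The string is accepted.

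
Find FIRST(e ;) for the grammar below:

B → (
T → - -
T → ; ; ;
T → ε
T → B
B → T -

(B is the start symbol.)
To compute FIRST(e ;), process the symbols left to right:
Symbol e is a terminal. Add 'e' and stop.
FIRST(e ;) = { 'e' }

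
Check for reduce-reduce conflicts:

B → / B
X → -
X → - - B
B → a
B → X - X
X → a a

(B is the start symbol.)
Augment with B' → B and build the canonical LR(0) collection (I0 = CLOSURE({[B' → . B]}), then GOTO on every symbol after a dot until no new states appear). It has 13 states:
  I0: { [B → . / B], [B → . X - X], [B → . a], [B' → . B], [X → . - - B], [X → . -], [X → . a a] }  — shift
  I1: { [X → - . - B], [X → - .] }  — shift, reduce
  I2: { [B → . / B], [B → . X - X], [B → . a], [B → / . B], [X → . - - B], [X → . -], [X → . a a] }  — shift
  I3: { [B' → B .] }  — accept
  I4: { [B → X . - X] }  — shift
  I5: { [B → a .], [X → a . a] }  — shift, reduce
  I6: { [X → a a .] }  — reduce
  I7: { [B → X - . X], [X → . - - B], [X → . -], [X → . a a] }  — shift
  I8: { [B → X - X .] }  — reduce
  I9: { [X → a . a] }  — shift
  I10: { [B → / B .] }  — reduce
  I11: { [B → . / B], [B → . X - X], [B → . a], [X → - - . B], [X → . - - B], [X → . -], [X → . a a] }  — shift
  I12: { [X → - - B .] }  — reduce

No state contains more than one complete item.

Answer: No reduce-reduce conflicts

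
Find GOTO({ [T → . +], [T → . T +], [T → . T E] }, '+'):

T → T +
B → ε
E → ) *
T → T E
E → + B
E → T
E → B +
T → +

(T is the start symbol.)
{ [T → + .] }

GOTO(I, '+') = CLOSURE({ [A → αX.β] : [A → α.Xβ] ∈ I, X = '+' })

Items with dot before '+', with the dot advanced:
  [T → . +] → [T → + .]
Closure adds nothing (no advanced item has the dot before a non-terminal).

GOTO = { [T → + .] }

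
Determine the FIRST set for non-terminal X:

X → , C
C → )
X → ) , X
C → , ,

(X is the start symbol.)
{ ')', ',' }

To compute FIRST(X), examine every production with X on the left-hand side, reading each right-hand side left to right until a non-nullable symbol is reached.

From X → , C:
  - ',' is a terminal: add ',' and stop
From X → ) , X:
  - ')' is a terminal: add ')' and stop

Collecting: FIRST(X) = { ')', ',' }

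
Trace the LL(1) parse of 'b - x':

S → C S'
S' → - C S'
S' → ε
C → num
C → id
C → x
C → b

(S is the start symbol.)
LL(1) parsing maintains a stack (initially the start symbol over $) and the input. At each step: if the stack top is a terminal, match it against the current input token; if it is a non-terminal N, replace it with the RHS of M[N, lookahead] (the unique production whose predict set contains the lookahead).

Stack is shown with the top on the left.

Stack     Input    Action
-------------------------
S $       b - x $  output S → C S'
C S' $    b - x $  output C → b
b S' $    b - x $  match 'b'
S' $      - x $    output S' → - C S'
- C S' $  - x $    match '-'
C S' $    x $      output C → x
x S' $    x $      match 'x'
S' $      $        output S' → ε
$         $        accept

The string is accepted.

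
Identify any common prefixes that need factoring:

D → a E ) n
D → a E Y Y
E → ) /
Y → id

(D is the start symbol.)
Left-factoring is needed when two productions for the same non-terminal
share a common prefix on the right-hand side.

Productions for D:
  D → a E ) n
  D → a E Y Y

Found common prefix 'a E' in productions for D

Answer: Yes, D has productions with common prefix 'a E'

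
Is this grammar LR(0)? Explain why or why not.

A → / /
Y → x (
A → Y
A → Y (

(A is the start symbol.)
No. Shift-reduce conflict between [A → Y .] and [A → Y . (]

Augment with A' → A and build the canonical LR(0) collection (I0 = CLOSURE({[A' → . A]}), then GOTO on every symbol after a dot until no new states appear). It has 8 states:
  I0: { [A → . / /], [A → . Y (], [A → . Y], [A' → . A], [Y → . x (] }  — shift
  I1: { [A → / . /] }  — shift
  I2: { [A' → A .] }  — accept
  I3: { [A → Y . (], [A → Y .] }  — shift, reduce
  I4: { [Y → x . (] }  — shift
  I5: { [Y → x ( .] }  — reduce
  I6: { [A → Y ( .] }  — reduce
  I7: { [A → / / .] }  — reduce

Conflict in state I3:
  Shift-reduce conflict between [A → Y .] and [A → Y . (]
So the grammar is NOT LR(0).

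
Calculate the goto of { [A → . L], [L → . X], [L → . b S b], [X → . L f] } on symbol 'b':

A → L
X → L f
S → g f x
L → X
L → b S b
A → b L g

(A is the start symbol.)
{ [L → b . S b], [S → . g f x] }

GOTO(I, 'b') = CLOSURE({ [A → αX.β] : [A → α.Xβ] ∈ I, X = 'b' })

Items with dot before 'b', with the dot advanced:
  [L → . b S b] → [L → b . S b]
Closure of the advanced items:
  [L → b . S b] has the dot before S: add [S → . g f x]

GOTO = { [L → b . S b], [S → . g f x] }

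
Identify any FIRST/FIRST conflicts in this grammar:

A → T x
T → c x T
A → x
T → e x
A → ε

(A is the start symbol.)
No FIRST/FIRST conflicts.

A FIRST/FIRST conflict occurs when two productions N → α and N → β for the same non-terminal have FIRST(α) ∩ FIRST(β) ≠ ∅ (with ε ∈ FIRST of a nullable right-hand side, so two nullable alternatives also conflict).

FIRST sets of the non-terminals at (or reachable through a nullable prefix from) the front of some alternative:
  FIRST(T) = { 'c', 'e' }

Productions for A:
  A → T x: FIRST = { 'c', 'e' }
  A → x: FIRST = { 'x' }
  A → ε: FIRST = { ε }
Productions for T:
  T → c x T: FIRST = { 'c' }
  T → e x: FIRST = { 'e' }

All alternatives of each non-terminal have pairwise disjoint FIRST sets.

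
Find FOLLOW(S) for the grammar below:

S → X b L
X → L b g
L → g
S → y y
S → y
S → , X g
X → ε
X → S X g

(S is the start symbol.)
To compute FOLLOW(S), find every occurrence of S on a right-hand side N → α S β: add FIRST(β) \ {ε}, and if β is empty or nullable also add FOLLOW(N). Iterate to a fixed point.

S is the start symbol, so $ ∈ FOLLOW(S).
In X → S X g: S is followed by X g, add FIRST(X g) \ {ε} = { ',', 'b', 'g', 'y' }

Taking the union: FOLLOW(S) = { $, ',', 'b', 'g', 'y' }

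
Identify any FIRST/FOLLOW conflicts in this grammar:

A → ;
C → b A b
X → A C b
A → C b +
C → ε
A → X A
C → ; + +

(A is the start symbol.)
A FIRST/FOLLOW conflict occurs when a non-terminal N has a nullable alternative N → β (β ⇒* ε) and another alternative N → α with FIRST(α) ∩ FOLLOW(N) ≠ ∅: on such a lookahead the parser cannot decide between expanding α and letting N vanish via β.

Nullable non-terminals: C.

C: nullable alternative(s) C → ε; FOLLOW(C) = { 'b' }
  C → b A b: FIRST \ {ε} = { 'b' } — overlaps FOLLOW(C) on { 'b' }: CONFLICT
  C → ε: FIRST \ {ε} = { } — this is the only nullable alternative, skip
  C → ; + +: FIRST \ {ε} = { ';' } — disjoint from FOLLOW(C)

A, X have no nullable alternative, so no FIRST/FOLLOW check is needed there.

So the grammar has 1 FIRST/FOLLOW conflict (marked CONFLICT above).

Answer: Yes. C → b A b with FOLLOW(C) on { 'b' }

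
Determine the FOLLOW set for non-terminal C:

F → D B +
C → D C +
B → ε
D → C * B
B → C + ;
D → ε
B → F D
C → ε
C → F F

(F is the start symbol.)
To compute FOLLOW(C), find every occurrence of C on a right-hand side N → α C β: add FIRST(β) \ {ε}, and if β is empty or nullable also add FOLLOW(N). Iterate to a fixed point.

In C → D C +: C is followed by '+', add FIRST('+') \ {ε} = { '+' }
In D → C * B: C is followed by '*' B, add FIRST('*' B) \ {ε} = { '*' }
In B → C + ;: C is followed by '+' ';', add FIRST('+' ';') \ {ε} = { '+' }

Taking the union: FOLLOW(C) = { '*', '+' }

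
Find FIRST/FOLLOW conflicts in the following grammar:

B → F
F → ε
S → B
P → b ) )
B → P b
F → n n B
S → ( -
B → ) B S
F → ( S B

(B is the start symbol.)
Yes. B → P b with FOLLOW(B) on { 'b' }; B → ')' B S with FOLLOW(B) on { ')' }; F → n n B with FOLLOW(F) on { 'n' }; F → '(' S B with FOLLOW(F) on { '(' }; S → '(' '-' with FOLLOW(S) on { '(' }

A FIRST/FOLLOW conflict occurs when a non-terminal N has a nullable alternative N → β (β ⇒* ε) and another alternative N → α with FIRST(α) ∩ FOLLOW(N) ≠ ∅: on such a lookahead the parser cannot decide between expanding α and letting N vanish via β.

Nullable non-terminals: B, F, S.
FIRST sets used below: FIRST(F) = { '(', 'n', ε }, FIRST(P) = { 'b' }, FIRST(B) = { '(', ')', 'b', 'n', ε }

B: nullable alternative(s) B → F; FOLLOW(B) = { $, '(', ')', 'b', 'n' }
  B → F: FIRST \ {ε} = { '(', 'n' } — this is the only nullable alternative, skip
  B → P b: FIRST \ {ε} = { 'b' } — overlaps FOLLOW(B) on { 'b' }: CONFLICT
  B → ) B S: FIRST \ {ε} = { ')' } — overlaps FOLLOW(B) on { ')' }: CONFLICT

F: nullable alternative(s) F → ε; FOLLOW(F) = { $, '(', ')', 'b', 'n' }
  F → ε: FIRST \ {ε} = { } — this is the only nullable alternative, skip
  F → n n B: FIRST \ {ε} = { 'n' } — overlaps FOLLOW(F) on { 'n' }: CONFLICT
  F → ( S B: FIRST \ {ε} = { '(' } — overlaps FOLLOW(F) on { '(' }: CONFLICT

S: nullable alternative(s) S → B; FOLLOW(S) = { $, '(', ')', 'b', 'n' }
  S → B: FIRST \ {ε} = { '(', ')', 'b', 'n' } — this is the only nullable alternative, skip
  S → ( -: FIRST \ {ε} = { '(' } — overlaps FOLLOW(S) on { '(' }: CONFLICT

P has no nullable alternative, so no FIRST/FOLLOW check is needed there.

So the grammar has 5 FIRST/FOLLOW conflicts (marked CONFLICT above).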